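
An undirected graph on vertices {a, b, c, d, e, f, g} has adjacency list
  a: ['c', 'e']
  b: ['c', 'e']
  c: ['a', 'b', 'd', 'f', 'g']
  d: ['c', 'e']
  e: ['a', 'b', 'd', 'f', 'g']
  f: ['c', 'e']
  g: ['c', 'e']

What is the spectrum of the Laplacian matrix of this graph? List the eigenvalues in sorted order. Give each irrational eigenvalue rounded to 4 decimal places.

Each diagonal entry of L is the vertex degree and each off-diagonal entry is -1 where an edge is present, 0 otherwise; in the order [a, b, c, d, e, f, g] the diagonal is [2, 2, 5, 2, 5, 2, 2]. Diagonalising L (or applying a numerical eigensolver to the 7x7 matrix) gives the spectrum above.

[0, 2, 2, 2, 2, 5, 7]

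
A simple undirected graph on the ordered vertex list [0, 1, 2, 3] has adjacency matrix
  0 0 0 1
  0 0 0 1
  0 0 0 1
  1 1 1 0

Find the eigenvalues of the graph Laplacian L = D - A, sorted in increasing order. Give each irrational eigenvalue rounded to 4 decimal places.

Each diagonal entry of L is the vertex degree and each off-diagonal entry is -1 where an edge is present, 0 otherwise; in the order [0, 1, 2, 3] the diagonal is [1, 1, 1, 3]. L is symmetric positive semidefinite, so every eigenvalue is real and nonnegative. By the matrix-tree theorem the graph has (1/4) * product of the nonzero eigenvalues = 1 spanning tree.

[0, 1, 1, 4]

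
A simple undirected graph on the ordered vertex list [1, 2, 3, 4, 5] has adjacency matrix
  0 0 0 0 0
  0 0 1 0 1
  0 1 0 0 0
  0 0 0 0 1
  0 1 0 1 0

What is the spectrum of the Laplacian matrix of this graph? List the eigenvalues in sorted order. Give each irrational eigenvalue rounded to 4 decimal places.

[0, 0, 0.5858, 2, 3.4142]

Each diagonal entry of L is the vertex degree and each off-diagonal entry is -1 where an edge is present, 0 otherwise; in the order [1, 2, 3, 4, 5] the diagonal is [0, 2, 1, 1, 2]. Diagonalising L (or applying a numerical eigensolver to the 5x5 matrix) gives the spectrum above. The 2 zero eigenvalues correspond to the 2 connected components. The eigenvalues sum to 6, which equals trace(L) = 2|E|.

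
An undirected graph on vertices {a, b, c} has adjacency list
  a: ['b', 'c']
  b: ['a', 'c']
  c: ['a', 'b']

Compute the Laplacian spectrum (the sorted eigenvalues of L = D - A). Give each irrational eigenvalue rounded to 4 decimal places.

Reading degrees in the order [a, b, c] gives [2, 2, 2]; set D = diag(2, 2, 2) and form L = D - A. L is symmetric positive semidefinite, so every eigenvalue is real and nonnegative. The single zero eigenvalue shows the graph is connected. By the matrix-tree theorem the graph has (1/3) * product of the nonzero eigenvalues = 3 spanning trees. There is one zero in the spectrum, matching the 1 component.

[0, 3, 3]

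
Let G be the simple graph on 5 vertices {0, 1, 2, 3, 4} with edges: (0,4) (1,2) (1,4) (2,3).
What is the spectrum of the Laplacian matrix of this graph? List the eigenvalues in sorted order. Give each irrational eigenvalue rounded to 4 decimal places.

[0, 0.3820, 1.3820, 2.6180, 3.6180]

Reading degrees in the order [0, 1, 2, 3, 4] gives [1, 2, 2, 1, 2]; set D = diag(1, 2, 2, 1, 2) and form L = D - A. The multiplicity of 0 as a Laplacian eigenvalue equals the number of connected components.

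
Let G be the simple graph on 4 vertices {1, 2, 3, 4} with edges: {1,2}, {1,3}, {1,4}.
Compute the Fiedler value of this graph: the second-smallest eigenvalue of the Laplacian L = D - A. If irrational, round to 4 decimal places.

1

With the vertex order [1, 2, 3, 4], the degrees are [3, 1, 1, 1], giving D = diag(3, 1, 1, 1) and L = D - A. The smallest Laplacian eigenvalue is always 0. The next one, lambda_2 = 1, measures how hard the graph is to disconnect: larger values mean better connectivity. The largest eigenvalue, 4, is at most the vertex count 4. The eigenvalues sum to 6, which equals trace(L) = 2|E|.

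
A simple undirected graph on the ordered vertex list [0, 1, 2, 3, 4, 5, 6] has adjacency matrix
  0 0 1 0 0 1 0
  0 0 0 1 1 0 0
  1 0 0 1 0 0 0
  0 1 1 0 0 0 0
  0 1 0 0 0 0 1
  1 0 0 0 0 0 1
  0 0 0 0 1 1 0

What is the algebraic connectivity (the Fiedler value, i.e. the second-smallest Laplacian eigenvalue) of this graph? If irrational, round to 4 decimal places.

0.7530

With the vertex order [0, 1, 2, 3, 4, 5, 6], the degrees are [2, 2, 2, 2, 2, 2, 2], giving D = diag(2, 2, 2, 2, 2, 2, 2) and L = D - A. Computing the eigenvalues of L and sorting gives [0, 0.7530, 0.7530, 2.4450, 2.4450, 3.8019, 3.8019]. The Fiedler value lambda_2 = 0.7530 is strictly positive, so the graph is connected. The largest eigenvalue, 3.8019, is at most the vertex count 7.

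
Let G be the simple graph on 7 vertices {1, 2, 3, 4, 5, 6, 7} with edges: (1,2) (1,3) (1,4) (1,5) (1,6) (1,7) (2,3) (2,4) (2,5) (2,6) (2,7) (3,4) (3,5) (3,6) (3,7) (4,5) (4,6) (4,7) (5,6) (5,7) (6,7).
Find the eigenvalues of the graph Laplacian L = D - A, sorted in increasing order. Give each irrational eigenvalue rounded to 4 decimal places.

With the vertex order [1, 2, 3, 4, 5, 6, 7], the degrees are [6, 6, 6, 6, 6, 6, 6], giving D = diag(6, 6, 6, 6, 6, 6, 6) and L = D - A. L is symmetric positive semidefinite, so every eigenvalue is real and nonnegative. The single zero eigenvalue shows the graph is connected. The eigenvalues sum to 42, which equals trace(L) = 2|E|. There is one zero in the spectrum, matching the 1 component.

[0, 7, 7, 7, 7, 7, 7]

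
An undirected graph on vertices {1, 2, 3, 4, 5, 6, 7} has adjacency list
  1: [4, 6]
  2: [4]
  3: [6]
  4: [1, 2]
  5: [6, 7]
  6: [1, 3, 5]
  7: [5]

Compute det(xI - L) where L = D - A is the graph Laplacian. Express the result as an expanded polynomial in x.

Each diagonal entry of L is the vertex degree and each off-diagonal entry is -1 where an edge is present, 0 otherwise; in the order [1, 2, 3, 4, 5, 6, 7] the diagonal is [2, 1, 1, 2, 2, 3, 1]. Computing det(xI - L) by cofactor expansion (or equivalently via sum-over-permutations) gives x^7 - 12x^6 + 54x^5 - 114x^4 + 115x^3 - 50x^2 + 7x. The coefficient of x^6 equals -trace(L) = -12, matching the sum of degrees. The eigenvalues sum to 12, which equals trace(L) = 2|E|.

x^7 - 12x^6 + 54x^5 - 114x^4 + 115x^3 - 50x^2 + 7x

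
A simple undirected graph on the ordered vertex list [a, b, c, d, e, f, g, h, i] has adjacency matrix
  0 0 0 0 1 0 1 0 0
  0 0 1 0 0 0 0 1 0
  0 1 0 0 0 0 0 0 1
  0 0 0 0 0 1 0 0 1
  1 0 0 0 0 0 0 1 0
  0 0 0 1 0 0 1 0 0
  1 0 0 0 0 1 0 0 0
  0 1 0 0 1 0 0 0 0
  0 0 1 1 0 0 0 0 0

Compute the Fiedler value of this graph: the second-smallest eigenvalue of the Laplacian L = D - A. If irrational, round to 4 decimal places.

With the vertex order [a, b, c, d, e, f, g, h, i], the degrees are [2, 2, 2, 2, 2, 2, 2, 2, 2], giving D = diag(2, 2, 2, 2, 2, 2, 2, 2, 2) and L = D - A. The smallest Laplacian eigenvalue is always 0. The next one, lambda_2 = 0.4679, measures how hard the graph is to disconnect: larger values mean better connectivity. By the matrix-tree theorem the graph has (1/9) * product of the nonzero eigenvalues = 9 spanning trees.

0.4679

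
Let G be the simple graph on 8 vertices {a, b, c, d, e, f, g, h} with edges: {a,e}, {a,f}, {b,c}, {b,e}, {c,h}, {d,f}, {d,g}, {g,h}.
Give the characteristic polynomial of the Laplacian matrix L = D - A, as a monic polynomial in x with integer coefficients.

With the vertex order [a, b, c, d, e, f, g, h], the degrees are [2, 2, 2, 2, 2, 2, 2, 2], giving D = diag(2, 2, 2, 2, 2, 2, 2, 2) and L = D - A. L has integer entries, so p(x) = det(xI - L) has integer coefficients. Expanding the determinant yields x^8 - 16x^7 + 104x^6 - 352x^5 + 660x^4 - 672x^3 + 336x^2 - 64x. The coefficient of x^7 equals -trace(L) = -16, matching the sum of degrees. There is one zero in the spectrum, matching the 1 component.

x^8 - 16x^7 + 104x^6 - 352x^5 + 660x^4 - 672x^3 + 336x^2 - 64x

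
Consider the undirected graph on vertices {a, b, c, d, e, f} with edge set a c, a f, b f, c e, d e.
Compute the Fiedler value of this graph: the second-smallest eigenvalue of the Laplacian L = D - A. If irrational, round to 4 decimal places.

0.2679

With the vertex order [a, b, c, d, e, f], the degrees are [2, 1, 2, 1, 2, 2], giving D = diag(2, 1, 2, 1, 2, 2) and L = D - A. The sorted Laplacian eigenvalues are [0, 0.2679, 1, 2, 3, 3.7321]; the algebraic connectivity is the second entry, 0.2679. There is one zero in the spectrum, matching the 1 component.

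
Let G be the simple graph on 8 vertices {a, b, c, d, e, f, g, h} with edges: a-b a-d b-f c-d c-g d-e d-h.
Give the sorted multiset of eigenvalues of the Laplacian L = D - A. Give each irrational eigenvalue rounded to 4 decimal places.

Each diagonal entry of L is the vertex degree and each off-diagonal entry is -1 where an edge is present, 0 otherwise; in the order [a, b, c, d, e, f, g, h] the diagonal is [2, 2, 2, 4, 1, 1, 1, 1]. Diagonalising L (or applying a numerical eigensolver to the 8x8 matrix) gives the spectrum above. The single zero eigenvalue shows the graph is connected. By the matrix-tree theorem the graph has (1/8) * product of the nonzero eigenvalues = 1 spanning tree. The largest eigenvalue, 5.1732, is at most the vertex count 8.

[0, 0.2538, 0.5472, 1, 1.4689, 2.4066, 3.1504, 5.1732]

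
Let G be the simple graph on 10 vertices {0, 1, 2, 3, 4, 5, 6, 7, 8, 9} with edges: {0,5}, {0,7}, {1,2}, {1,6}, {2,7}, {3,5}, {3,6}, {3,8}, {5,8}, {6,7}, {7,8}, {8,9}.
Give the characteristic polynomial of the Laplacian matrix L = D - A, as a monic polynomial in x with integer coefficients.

With the vertex order [0, 1, 2, 3, 4, 5, 6, 7, 8, 9], the degrees are [2, 2, 2, 3, 0, 3, 3, 4, 4, 1], giving D = diag(2, 2, 2, 3, 0, 3, 3, 4, 4, 1) and L = D - A. L has integer entries, so p(x) = det(xI - L) has integer coefficients. Expanding the determinant yields x^10 - 24x^9 + 240x^8 - 1300x^7 + 4147x^6 - 7918x^5 + 8753x^4 - 5064x^3 + 1161x^2. The constant term is 0 because L is singular (the all-ones vector lies in its kernel).

x^10 - 24x^9 + 240x^8 - 1300x^7 + 4147x^6 - 7918x^5 + 8753x^4 - 5064x^3 + 1161x^2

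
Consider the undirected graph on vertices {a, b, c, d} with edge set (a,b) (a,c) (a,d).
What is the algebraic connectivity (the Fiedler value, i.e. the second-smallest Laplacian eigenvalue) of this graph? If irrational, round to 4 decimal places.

Each diagonal entry of L is the vertex degree and each off-diagonal entry is -1 where an edge is present, 0 otherwise; in the order [a, b, c, d] the diagonal is [3, 1, 1, 1]. The smallest Laplacian eigenvalue is always 0. The next one, lambda_2 = 1, measures how hard the graph is to disconnect: larger values mean better connectivity. The largest eigenvalue, 4, is at most the vertex count 4.

1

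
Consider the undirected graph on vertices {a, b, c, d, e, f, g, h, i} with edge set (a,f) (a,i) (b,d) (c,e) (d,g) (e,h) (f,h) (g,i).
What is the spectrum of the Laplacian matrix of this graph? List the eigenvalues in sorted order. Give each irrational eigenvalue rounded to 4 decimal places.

[0, 0.1206, 0.4679, 1, 1.6527, 2.3473, 3, 3.5321, 3.8794]

Each diagonal entry of L is the vertex degree and each off-diagonal entry is -1 where an edge is present, 0 otherwise; in the order [a, b, c, d, e, f, g, h, i] the diagonal is [2, 1, 1, 2, 2, 2, 2, 2, 2]. The multiplicity of 0 as a Laplacian eigenvalue equals the number of connected components. There is one zero in the spectrum, matching the 1 component. By the matrix-tree theorem the graph has (1/9) * product of the nonzero eigenvalues = 1 spanning tree.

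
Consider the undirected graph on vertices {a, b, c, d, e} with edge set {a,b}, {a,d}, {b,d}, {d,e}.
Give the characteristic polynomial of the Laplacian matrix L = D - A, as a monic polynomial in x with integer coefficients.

x^5 - 8x^4 + 19x^3 - 12x^2

With the vertex order [a, b, c, d, e], the degrees are [2, 2, 0, 3, 1], giving D = diag(2, 2, 0, 3, 1) and L = D - A. The eigenvalues of L are [0, 0, 1, 3, 4]; the characteristic polynomial is the product of (x - lambda_i), which multiplies out to x^5 - 8x^4 + 19x^3 - 12x^2. Since p(0) = det(-L) = 0, x divides p(x). There are 2 zeros in the spectrum, matching the 2 components. The largest eigenvalue, 4, is at most the vertex count 5.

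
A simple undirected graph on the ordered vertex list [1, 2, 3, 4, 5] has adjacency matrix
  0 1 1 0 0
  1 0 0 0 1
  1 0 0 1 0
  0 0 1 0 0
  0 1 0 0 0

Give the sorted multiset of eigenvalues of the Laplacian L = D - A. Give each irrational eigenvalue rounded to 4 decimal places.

[0, 0.3820, 1.3820, 2.6180, 3.6180]

Reading degrees in the order [1, 2, 3, 4, 5] gives [2, 2, 2, 1, 1]; set D = diag(2, 2, 2, 1, 1) and form L = D - A. Diagonalising L (or applying a numerical eigensolver to the 5x5 matrix) gives the spectrum above. The eigenvalues sum to 8, which equals trace(L) = 2|E|.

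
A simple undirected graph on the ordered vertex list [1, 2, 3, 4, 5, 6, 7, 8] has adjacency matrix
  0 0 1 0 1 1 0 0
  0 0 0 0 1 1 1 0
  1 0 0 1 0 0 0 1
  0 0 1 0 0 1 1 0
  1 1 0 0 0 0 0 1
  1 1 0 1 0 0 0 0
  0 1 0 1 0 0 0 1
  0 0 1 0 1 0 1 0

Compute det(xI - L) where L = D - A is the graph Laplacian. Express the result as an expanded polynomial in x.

Reading degrees in the order [1, 2, 3, 4, 5, 6, 7, 8] gives [3, 3, 3, 3, 3, 3, 3, 3]; set D = diag(3, 3, 3, 3, 3, 3, 3, 3) and form L = D - A. The eigenvalues of L are [0, 2, 2, 2, 4, 4, 4, 6]; the characteristic polynomial is the product of (x - lambda_i), which multiplies out to x^8 - 24x^7 + 240x^6 - 1296x^5 + 4080x^4 - 7488x^3 + 7424x^2 - 3072x. Since p(0) = det(-L) = 0, x divides p(x).

x^8 - 24x^7 + 240x^6 - 1296x^5 + 4080x^4 - 7488x^3 + 7424x^2 - 3072x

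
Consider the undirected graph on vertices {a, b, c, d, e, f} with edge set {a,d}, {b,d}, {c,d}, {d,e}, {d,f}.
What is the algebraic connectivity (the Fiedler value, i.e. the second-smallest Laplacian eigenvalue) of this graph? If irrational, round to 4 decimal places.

Reading degrees in the order [a, b, c, d, e, f] gives [1, 1, 1, 5, 1, 1]; set D = diag(1, 1, 1, 5, 1, 1) and form L = D - A. The sorted Laplacian eigenvalues are [0, 1, 1, 1, 1, 6]; the algebraic connectivity is the second entry, 1. The largest eigenvalue, 6, is at most the vertex count 6.

1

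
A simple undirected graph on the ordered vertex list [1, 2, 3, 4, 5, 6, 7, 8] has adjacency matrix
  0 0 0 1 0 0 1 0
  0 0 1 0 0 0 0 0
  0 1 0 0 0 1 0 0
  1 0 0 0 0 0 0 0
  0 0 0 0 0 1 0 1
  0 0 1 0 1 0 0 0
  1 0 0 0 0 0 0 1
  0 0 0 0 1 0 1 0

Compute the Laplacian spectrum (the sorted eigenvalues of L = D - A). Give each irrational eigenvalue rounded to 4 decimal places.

Each diagonal entry of L is the vertex degree and each off-diagonal entry is -1 where an edge is present, 0 otherwise; in the order [1, 2, 3, 4, 5, 6, 7, 8] the diagonal is [2, 1, 2, 1, 2, 2, 2, 2]. Since every row of L sums to 0, the all-ones vector is in the kernel and 0 is an eigenvalue. The eigenvalues sum to 14, which equals trace(L) = 2|E|.

[0, 0.1522, 0.5858, 1.2346, 2, 2.7654, 3.4142, 3.8478]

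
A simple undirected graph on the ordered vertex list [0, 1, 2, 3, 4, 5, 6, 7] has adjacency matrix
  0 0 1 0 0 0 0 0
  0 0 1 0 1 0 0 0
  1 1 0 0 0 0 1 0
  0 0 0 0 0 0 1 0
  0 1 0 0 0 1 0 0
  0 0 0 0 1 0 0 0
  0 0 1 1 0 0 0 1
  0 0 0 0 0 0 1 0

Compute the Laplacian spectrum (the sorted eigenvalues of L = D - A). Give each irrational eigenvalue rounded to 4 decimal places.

[0, 0.2243, 0.5858, 1, 1.4108, 2.7237, 3.4142, 4.6412]

Reading degrees in the order [0, 1, 2, 3, 4, 5, 6, 7] gives [1, 2, 3, 1, 2, 1, 3, 1]; set D = diag(1, 2, 3, 1, 2, 1, 3, 1) and form L = D - A. The multiplicity of 0 as a Laplacian eigenvalue equals the number of connected components. The largest eigenvalue, 4.6412, is at most the vertex count 8. By the matrix-tree theorem the graph has (1/8) * product of the nonzero eigenvalues = 1 spanning tree.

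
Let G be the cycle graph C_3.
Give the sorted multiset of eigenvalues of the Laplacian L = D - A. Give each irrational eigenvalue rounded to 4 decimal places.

The graph has 3 vertices and degree multiset [2, 2, 2]; D is the diagonal matrix of degrees and L = D - A. Since every row of L sums to 0, the all-ones vector is in the kernel and 0 is an eigenvalue. The single zero eigenvalue shows the graph is connected. The largest eigenvalue, 3, is at most the vertex count 3.

[0, 3, 3]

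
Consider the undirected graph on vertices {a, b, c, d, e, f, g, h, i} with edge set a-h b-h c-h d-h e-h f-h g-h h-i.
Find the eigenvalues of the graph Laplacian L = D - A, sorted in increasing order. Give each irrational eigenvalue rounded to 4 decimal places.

With the vertex order [a, b, c, d, e, f, g, h, i], the degrees are [1, 1, 1, 1, 1, 1, 1, 8, 1], giving D = diag(1, 1, 1, 1, 1, 1, 1, 8, 1) and L = D - A. Diagonalising L (or applying a numerical eigensolver to the 9x9 matrix) gives the spectrum above. The single zero eigenvalue shows the graph is connected. The largest eigenvalue, 9, is at most the vertex count 9. By the matrix-tree theorem the graph has (1/9) * product of the nonzero eigenvalues = 1 spanning tree.

[0, 1, 1, 1, 1, 1, 1, 1, 9]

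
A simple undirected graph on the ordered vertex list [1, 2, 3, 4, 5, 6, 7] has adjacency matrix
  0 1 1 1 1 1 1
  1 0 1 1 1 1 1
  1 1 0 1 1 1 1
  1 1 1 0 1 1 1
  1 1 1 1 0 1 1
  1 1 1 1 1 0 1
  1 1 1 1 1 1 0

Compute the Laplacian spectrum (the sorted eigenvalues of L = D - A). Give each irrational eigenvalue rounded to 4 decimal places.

[0, 7, 7, 7, 7, 7, 7]

Each diagonal entry of L is the vertex degree and each off-diagonal entry is -1 where an edge is present, 0 otherwise; in the order [1, 2, 3, 4, 5, 6, 7] the diagonal is [6, 6, 6, 6, 6, 6, 6]. Since every row of L sums to 0, the all-ones vector is in the kernel and 0 is an eigenvalue. The largest eigenvalue, 7, is at most the vertex count 7. By the matrix-tree theorem the graph has (1/7) * product of the nonzero eigenvalues = 16807 spanning trees.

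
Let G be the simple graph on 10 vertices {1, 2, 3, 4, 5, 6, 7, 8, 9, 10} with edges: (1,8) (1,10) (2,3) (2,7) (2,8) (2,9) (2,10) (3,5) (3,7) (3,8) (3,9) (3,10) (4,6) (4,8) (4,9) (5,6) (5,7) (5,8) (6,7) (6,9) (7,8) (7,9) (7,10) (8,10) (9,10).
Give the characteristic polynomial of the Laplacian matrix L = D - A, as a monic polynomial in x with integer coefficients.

With the vertex order [1, 2, 3, 4, 5, 6, 7, 8, 9, 10], the degrees are [2, 5, 6, 3, 4, 4, 7, 7, 6, 6], giving D = diag(2, 5, 6, 3, 4, 4, 7, 7, 6, 6) and L = D - A. Computing det(xI - L) by cofactor expansion (or equivalently via sum-over-permutations) gives x^10 - 50x^9 + 1087x^8 - 13454x^7 + 104196x^6 - 521996x^5 + 1685602x^4 - 3369514x^3 + 3766196x^2 - 1783600x. The constant term is 0 because L is singular (the all-ones vector lies in its kernel). By the matrix-tree theorem the graph has (1/10) * product of the nonzero eigenvalues = 178360 spanning trees.

x^10 - 50x^9 + 1087x^8 - 13454x^7 + 104196x^6 - 521996x^5 + 1685602x^4 - 3369514x^3 + 3766196x^2 - 1783600x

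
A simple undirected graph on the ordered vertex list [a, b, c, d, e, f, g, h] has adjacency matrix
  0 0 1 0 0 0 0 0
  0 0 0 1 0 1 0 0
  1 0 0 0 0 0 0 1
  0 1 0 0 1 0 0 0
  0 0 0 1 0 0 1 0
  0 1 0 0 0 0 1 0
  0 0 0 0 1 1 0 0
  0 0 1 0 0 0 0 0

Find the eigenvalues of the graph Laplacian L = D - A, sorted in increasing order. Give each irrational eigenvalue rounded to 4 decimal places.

[0, 0, 1, 1.3820, 1.3820, 3, 3.6180, 3.6180]

With the vertex order [a, b, c, d, e, f, g, h], the degrees are [1, 2, 2, 2, 2, 2, 2, 1], giving D = diag(1, 2, 2, 2, 2, 2, 2, 1) and L = D - A. Diagonalising L (or applying a numerical eigensolver to the 8x8 matrix) gives the spectrum above. The 2 zero eigenvalues correspond to the 2 connected components. There are 2 zeros in the spectrum, matching the 2 components. The eigenvalues sum to 14, which equals trace(L) = 2|E|.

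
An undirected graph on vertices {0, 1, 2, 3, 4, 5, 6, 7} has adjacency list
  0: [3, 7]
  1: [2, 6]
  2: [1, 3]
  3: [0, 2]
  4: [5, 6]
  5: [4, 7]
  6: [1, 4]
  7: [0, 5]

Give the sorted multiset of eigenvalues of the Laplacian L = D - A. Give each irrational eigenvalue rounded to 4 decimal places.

[0, 0.5858, 0.5858, 2, 2, 3.4142, 3.4142, 4]

Reading degrees in the order [0, 1, 2, 3, 4, 5, 6, 7] gives [2, 2, 2, 2, 2, 2, 2, 2]; set D = diag(2, 2, 2, 2, 2, 2, 2, 2) and form L = D - A. Diagonalising L (or applying a numerical eigensolver to the 8x8 matrix) gives the spectrum above. The single zero eigenvalue shows the graph is connected. By the matrix-tree theorem the graph has (1/8) * product of the nonzero eigenvalues = 8 spanning trees. The largest eigenvalue, 4, is at most the vertex count 8.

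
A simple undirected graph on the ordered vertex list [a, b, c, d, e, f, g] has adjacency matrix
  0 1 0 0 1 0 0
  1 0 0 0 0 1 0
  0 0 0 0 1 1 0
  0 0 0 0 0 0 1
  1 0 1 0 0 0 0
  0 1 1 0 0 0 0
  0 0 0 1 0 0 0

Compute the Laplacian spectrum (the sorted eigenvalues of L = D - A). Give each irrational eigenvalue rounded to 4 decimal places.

With the vertex order [a, b, c, d, e, f, g], the degrees are [2, 2, 2, 1, 2, 2, 1], giving D = diag(2, 2, 2, 1, 2, 2, 1) and L = D - A. L is symmetric positive semidefinite, so every eigenvalue is real and nonnegative. The 2 zero eigenvalues correspond to the 2 connected components. The eigenvalues sum to 12, which equals trace(L) = 2|E|.

[0, 0, 1.3820, 1.3820, 2, 3.6180, 3.6180]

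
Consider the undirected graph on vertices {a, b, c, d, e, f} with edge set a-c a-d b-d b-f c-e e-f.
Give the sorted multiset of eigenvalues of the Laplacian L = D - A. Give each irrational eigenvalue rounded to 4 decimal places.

[0, 1, 1, 3, 3, 4]

Each diagonal entry of L is the vertex degree and each off-diagonal entry is -1 where an edge is present, 0 otherwise; in the order [a, b, c, d, e, f] the diagonal is [2, 2, 2, 2, 2, 2]. L is symmetric positive semidefinite, so every eigenvalue is real and nonnegative. The largest eigenvalue, 4, is at most the vertex count 6. By the matrix-tree theorem the graph has (1/6) * product of the nonzero eigenvalues = 6 spanning trees.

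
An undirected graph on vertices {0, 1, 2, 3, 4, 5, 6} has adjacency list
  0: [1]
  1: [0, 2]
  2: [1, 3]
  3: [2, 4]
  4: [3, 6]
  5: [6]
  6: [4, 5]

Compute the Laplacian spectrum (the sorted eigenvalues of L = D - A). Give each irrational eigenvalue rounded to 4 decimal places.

[0, 0.1981, 0.7530, 1.5550, 2.4450, 3.2470, 3.8019]

Reading degrees in the order [0, 1, 2, 3, 4, 5, 6] gives [1, 2, 2, 2, 2, 1, 2]; set D = diag(1, 2, 2, 2, 2, 1, 2) and form L = D - A. Since every row of L sums to 0, the all-ones vector is in the kernel and 0 is an eigenvalue. The eigenvalues sum to 12, which equals trace(L) = 2|E|. By the matrix-tree theorem the graph has (1/7) * product of the nonzero eigenvalues = 1 spanning tree.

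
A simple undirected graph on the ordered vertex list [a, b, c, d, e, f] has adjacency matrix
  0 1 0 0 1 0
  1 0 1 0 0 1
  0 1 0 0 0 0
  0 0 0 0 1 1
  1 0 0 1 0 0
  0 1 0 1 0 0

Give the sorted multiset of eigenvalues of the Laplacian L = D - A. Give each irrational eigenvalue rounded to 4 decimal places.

Reading degrees in the order [a, b, c, d, e, f] gives [2, 3, 1, 2, 2, 2]; set D = diag(2, 3, 1, 2, 2, 2) and form L = D - A. The multiplicity of 0 as a Laplacian eigenvalue equals the number of connected components. The single zero eigenvalue shows the graph is connected.

[0, 0.6972, 1.3820, 2, 3.6180, 4.3028]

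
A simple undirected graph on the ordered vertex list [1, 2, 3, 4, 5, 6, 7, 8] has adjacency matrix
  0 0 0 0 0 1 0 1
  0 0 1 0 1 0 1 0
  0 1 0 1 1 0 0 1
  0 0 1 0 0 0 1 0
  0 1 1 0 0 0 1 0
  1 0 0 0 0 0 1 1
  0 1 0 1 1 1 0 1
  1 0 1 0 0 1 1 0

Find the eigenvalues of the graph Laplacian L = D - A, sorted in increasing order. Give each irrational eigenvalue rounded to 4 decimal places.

[0, 1, 2, 3.2679, 4, 4, 5, 6.7321]

Reading degrees in the order [1, 2, 3, 4, 5, 6, 7, 8] gives [2, 3, 4, 2, 3, 3, 5, 4]; set D = diag(2, 3, 4, 2, 3, 3, 5, 4) and form L = D - A. The multiplicity of 0 as a Laplacian eigenvalue equals the number of connected components. The single zero eigenvalue shows the graph is connected. The eigenvalues sum to 26, which equals trace(L) = 2|E|.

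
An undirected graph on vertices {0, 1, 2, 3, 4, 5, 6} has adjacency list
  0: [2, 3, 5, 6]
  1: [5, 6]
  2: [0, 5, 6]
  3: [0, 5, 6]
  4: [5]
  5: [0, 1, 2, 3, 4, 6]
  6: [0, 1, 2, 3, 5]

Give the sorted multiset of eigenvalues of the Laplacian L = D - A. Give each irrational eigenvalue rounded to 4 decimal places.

[0, 1, 2, 3, 5, 6, 7]

With the vertex order [0, 1, 2, 3, 4, 5, 6], the degrees are [4, 2, 3, 3, 1, 6, 5], giving D = diag(4, 2, 3, 3, 1, 6, 5) and L = D - A. The multiplicity of 0 as a Laplacian eigenvalue equals the number of connected components. The largest eigenvalue, 7, is at most the vertex count 7.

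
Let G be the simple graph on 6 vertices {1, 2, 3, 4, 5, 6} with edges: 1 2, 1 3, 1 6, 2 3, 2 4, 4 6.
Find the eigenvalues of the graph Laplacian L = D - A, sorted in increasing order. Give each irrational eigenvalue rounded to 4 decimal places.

[0, 0, 1.3820, 2.3820, 3.6180, 4.6180]

With the vertex order [1, 2, 3, 4, 5, 6], the degrees are [3, 3, 2, 2, 0, 2], giving D = diag(3, 3, 2, 2, 0, 2) and L = D - A. L is symmetric positive semidefinite, so every eigenvalue is real and nonnegative. The 2 zero eigenvalues correspond to the 2 connected components.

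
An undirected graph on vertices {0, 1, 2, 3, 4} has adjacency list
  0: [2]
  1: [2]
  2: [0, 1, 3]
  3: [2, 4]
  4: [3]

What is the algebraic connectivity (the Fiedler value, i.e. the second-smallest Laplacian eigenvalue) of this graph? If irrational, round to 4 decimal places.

With the vertex order [0, 1, 2, 3, 4], the degrees are [1, 1, 3, 2, 1], giving D = diag(1, 1, 3, 2, 1) and L = D - A. Computing the eigenvalues of L and sorting gives [0, 0.5188, 1, 2.3111, 4.1701]. The Fiedler value lambda_2 = 0.5188 is strictly positive, so the graph is connected. The largest eigenvalue, 4.1701, is at most the vertex count 5.

0.5188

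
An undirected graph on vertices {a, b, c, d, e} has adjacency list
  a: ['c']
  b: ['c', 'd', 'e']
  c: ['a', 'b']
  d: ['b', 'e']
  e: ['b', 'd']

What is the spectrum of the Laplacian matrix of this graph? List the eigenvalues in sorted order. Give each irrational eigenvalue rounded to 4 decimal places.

[0, 0.5188, 2.3111, 3, 4.1701]

Reading degrees in the order [a, b, c, d, e] gives [1, 3, 2, 2, 2]; set D = diag(1, 3, 2, 2, 2) and form L = D - A. L is symmetric positive semidefinite, so every eigenvalue is real and nonnegative. The single zero eigenvalue shows the graph is connected. By the matrix-tree theorem the graph has (1/5) * product of the nonzero eigenvalues = 3 spanning trees. There is one zero in the spectrum, matching the 1 component.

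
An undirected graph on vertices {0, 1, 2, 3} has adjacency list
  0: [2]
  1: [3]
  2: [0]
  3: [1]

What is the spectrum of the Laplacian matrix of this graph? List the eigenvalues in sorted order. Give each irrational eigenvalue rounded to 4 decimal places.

Each diagonal entry of L is the vertex degree and each off-diagonal entry is -1 where an edge is present, 0 otherwise; in the order [0, 1, 2, 3] the diagonal is [1, 1, 1, 1]. L is symmetric positive semidefinite, so every eigenvalue is real and nonnegative. The 2 zero eigenvalues correspond to the 2 connected components.

[0, 0, 2, 2]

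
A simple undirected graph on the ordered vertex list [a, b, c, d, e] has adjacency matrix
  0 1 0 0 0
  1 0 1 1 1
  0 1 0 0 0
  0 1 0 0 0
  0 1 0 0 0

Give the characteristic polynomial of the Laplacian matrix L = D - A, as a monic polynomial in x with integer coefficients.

x^5 - 8x^4 + 18x^3 - 16x^2 + 5x

Each diagonal entry of L is the vertex degree and each off-diagonal entry is -1 where an edge is present, 0 otherwise; in the order [a, b, c, d, e] the diagonal is [1, 4, 1, 1, 1]. L has integer entries, so p(x) = det(xI - L) has integer coefficients. Expanding the determinant yields x^5 - 8x^4 + 18x^3 - 16x^2 + 5x. The constant term is 0 because L is singular (the all-ones vector lies in its kernel). The largest eigenvalue, 5, is at most the vertex count 5. There is one zero in the spectrum, matching the 1 component.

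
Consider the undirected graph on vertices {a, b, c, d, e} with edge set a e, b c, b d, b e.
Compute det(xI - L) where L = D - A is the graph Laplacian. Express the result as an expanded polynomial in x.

x^5 - 8x^4 + 20x^3 - 18x^2 + 5x

With the vertex order [a, b, c, d, e], the degrees are [1, 3, 1, 1, 2], giving D = diag(1, 3, 1, 1, 2) and L = D - A. L has integer entries, so p(x) = det(xI - L) has integer coefficients. Expanding the determinant yields x^5 - 8x^4 + 20x^3 - 18x^2 + 5x. The constant term is 0 because L is singular (the all-ones vector lies in its kernel). There is one zero in the spectrum, matching the 1 component.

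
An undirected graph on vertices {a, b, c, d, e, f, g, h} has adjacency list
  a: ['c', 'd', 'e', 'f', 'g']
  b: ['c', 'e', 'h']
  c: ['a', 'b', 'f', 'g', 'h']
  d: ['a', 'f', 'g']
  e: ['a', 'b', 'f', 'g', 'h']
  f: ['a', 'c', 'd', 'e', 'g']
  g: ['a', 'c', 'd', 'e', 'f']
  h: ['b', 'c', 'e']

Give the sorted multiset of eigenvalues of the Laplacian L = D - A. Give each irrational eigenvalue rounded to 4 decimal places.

With the vertex order [a, b, c, d, e, f, g, h], the degrees are [5, 3, 5, 3, 5, 5, 5, 3], giving D = diag(5, 3, 5, 3, 5, 5, 5, 3) and L = D - A. Since every row of L sums to 0, the all-ones vector is in the kernel and 0 is an eigenvalue. The single zero eigenvalue shows the graph is connected. By the matrix-tree theorem the graph has (1/8) * product of the nonzero eigenvalues = 4320 spanning trees.

[0, 1.6277, 4, 4, 5, 6, 6, 7.3723]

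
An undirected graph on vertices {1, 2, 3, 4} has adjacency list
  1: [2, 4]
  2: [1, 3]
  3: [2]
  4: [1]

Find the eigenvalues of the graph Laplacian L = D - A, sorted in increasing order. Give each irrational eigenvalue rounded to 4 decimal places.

With the vertex order [1, 2, 3, 4], the degrees are [2, 2, 1, 1], giving D = diag(2, 2, 1, 1) and L = D - A. Diagonalising L (or applying a numerical eigensolver to the 4x4 matrix) gives the spectrum above. The eigenvalues sum to 6, which equals trace(L) = 2|E|.

[0, 0.5858, 2, 3.4142]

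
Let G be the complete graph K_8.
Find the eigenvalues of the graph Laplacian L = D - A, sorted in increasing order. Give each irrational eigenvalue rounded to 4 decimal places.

[0, 8, 8, 8, 8, 8, 8, 8]

The graph has 8 vertices and degree multiset [7, 7, 7, 7, 7, 7, 7, 7]; D is the diagonal matrix of degrees and L = D - A. L is symmetric positive semidefinite, so every eigenvalue is real and nonnegative.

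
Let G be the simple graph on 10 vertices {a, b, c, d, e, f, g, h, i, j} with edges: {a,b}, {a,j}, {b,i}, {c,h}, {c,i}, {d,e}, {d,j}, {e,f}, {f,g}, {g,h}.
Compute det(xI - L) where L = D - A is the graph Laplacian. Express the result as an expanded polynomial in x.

Each diagonal entry of L is the vertex degree and each off-diagonal entry is -1 where an edge is present, 0 otherwise; in the order [a, b, c, d, e, f, g, h, i, j] the diagonal is [2, 2, 2, 2, 2, 2, 2, 2, 2, 2]. L has integer entries, so p(x) = det(xI - L) has integer coefficients. Expanding the determinant yields x^10 - 20x^9 + 170x^8 - 800x^7 + 2275x^6 - 4004x^5 + 4290x^4 - 2640x^3 + 825x^2 - 100x. Since p(0) = det(-L) = 0, x divides p(x). The largest eigenvalue, 4, is at most the vertex count 10. The eigenvalues sum to 20, which equals trace(L) = 2|E|.

x^10 - 20x^9 + 170x^8 - 800x^7 + 2275x^6 - 4004x^5 + 4290x^4 - 2640x^3 + 825x^2 - 100x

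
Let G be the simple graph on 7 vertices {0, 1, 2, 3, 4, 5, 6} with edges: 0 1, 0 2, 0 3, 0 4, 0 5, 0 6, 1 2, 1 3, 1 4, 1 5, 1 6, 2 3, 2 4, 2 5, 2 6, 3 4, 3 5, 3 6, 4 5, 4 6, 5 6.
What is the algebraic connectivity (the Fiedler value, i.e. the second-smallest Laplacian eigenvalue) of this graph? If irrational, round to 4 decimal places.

7

Each diagonal entry of L is the vertex degree and each off-diagonal entry is -1 where an edge is present, 0 otherwise; in the order [0, 1, 2, 3, 4, 5, 6] the diagonal is [6, 6, 6, 6, 6, 6, 6]. The smallest Laplacian eigenvalue is always 0. The next one, lambda_2 = 7, measures how hard the graph is to disconnect: larger values mean better connectivity. The largest eigenvalue, 7, is at most the vertex count 7. The eigenvalues sum to 42, which equals trace(L) = 2|E|.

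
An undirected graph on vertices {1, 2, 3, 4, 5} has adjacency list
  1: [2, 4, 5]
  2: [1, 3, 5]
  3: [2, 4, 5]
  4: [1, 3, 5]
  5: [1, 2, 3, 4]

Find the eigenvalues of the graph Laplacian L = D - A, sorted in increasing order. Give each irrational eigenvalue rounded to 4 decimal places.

[0, 3, 3, 5, 5]

With the vertex order [1, 2, 3, 4, 5], the degrees are [3, 3, 3, 3, 4], giving D = diag(3, 3, 3, 3, 4) and L = D - A. Since every row of L sums to 0, the all-ones vector is in the kernel and 0 is an eigenvalue. The single zero eigenvalue shows the graph is connected. By the matrix-tree theorem the graph has (1/5) * product of the nonzero eigenvalues = 45 spanning trees.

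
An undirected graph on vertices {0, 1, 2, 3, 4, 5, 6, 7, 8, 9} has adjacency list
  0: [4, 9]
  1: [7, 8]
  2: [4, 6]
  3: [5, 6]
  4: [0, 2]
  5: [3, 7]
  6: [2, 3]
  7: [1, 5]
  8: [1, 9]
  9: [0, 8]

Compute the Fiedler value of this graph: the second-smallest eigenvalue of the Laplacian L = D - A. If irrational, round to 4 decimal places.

Each diagonal entry of L is the vertex degree and each off-diagonal entry is -1 where an edge is present, 0 otherwise; in the order [0, 1, 2, 3, 4, 5, 6, 7, 8, 9] the diagonal is [2, 2, 2, 2, 2, 2, 2, 2, 2, 2]. The smallest Laplacian eigenvalue is always 0. The next one, lambda_2 = 0.3820, measures how hard the graph is to disconnect: larger values mean better connectivity.

0.3820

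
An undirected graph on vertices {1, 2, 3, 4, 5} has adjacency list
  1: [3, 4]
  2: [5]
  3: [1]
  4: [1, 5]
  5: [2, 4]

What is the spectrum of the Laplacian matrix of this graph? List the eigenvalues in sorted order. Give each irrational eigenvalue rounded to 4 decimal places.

[0, 0.3820, 1.3820, 2.6180, 3.6180]

Each diagonal entry of L is the vertex degree and each off-diagonal entry is -1 where an edge is present, 0 otherwise; in the order [1, 2, 3, 4, 5] the diagonal is [2, 1, 1, 2, 2]. L is symmetric positive semidefinite, so every eigenvalue is real and nonnegative. By the matrix-tree theorem the graph has (1/5) * product of the nonzero eigenvalues = 1 spanning tree. The eigenvalues sum to 8, which equals trace(L) = 2|E|.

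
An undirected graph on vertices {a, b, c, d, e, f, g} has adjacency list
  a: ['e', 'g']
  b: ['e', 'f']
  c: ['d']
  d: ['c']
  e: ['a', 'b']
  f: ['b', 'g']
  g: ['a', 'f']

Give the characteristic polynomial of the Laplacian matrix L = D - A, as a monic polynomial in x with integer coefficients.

Reading degrees in the order [a, b, c, d, e, f, g] gives [2, 2, 1, 1, 2, 2, 2]; set D = diag(2, 2, 1, 1, 2, 2, 2) and form L = D - A. Computing det(xI - L) by cofactor expansion (or equivalently via sum-over-permutations) gives x^7 - 12x^6 + 55x^5 - 120x^4 + 125x^3 - 50x^2. The constant term is 0 because L is singular (the all-ones vector lies in its kernel).

x^7 - 12x^6 + 55x^5 - 120x^4 + 125x^3 - 50x^2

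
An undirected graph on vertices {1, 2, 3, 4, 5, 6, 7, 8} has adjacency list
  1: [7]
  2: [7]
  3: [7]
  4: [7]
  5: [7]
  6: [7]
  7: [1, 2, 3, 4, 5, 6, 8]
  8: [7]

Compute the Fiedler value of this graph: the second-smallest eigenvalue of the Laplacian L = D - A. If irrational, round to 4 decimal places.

Each diagonal entry of L is the vertex degree and each off-diagonal entry is -1 where an edge is present, 0 otherwise; in the order [1, 2, 3, 4, 5, 6, 7, 8] the diagonal is [1, 1, 1, 1, 1, 1, 7, 1]. The smallest Laplacian eigenvalue is always 0. The next one, lambda_2 = 1, measures how hard the graph is to disconnect: larger values mean better connectivity.

1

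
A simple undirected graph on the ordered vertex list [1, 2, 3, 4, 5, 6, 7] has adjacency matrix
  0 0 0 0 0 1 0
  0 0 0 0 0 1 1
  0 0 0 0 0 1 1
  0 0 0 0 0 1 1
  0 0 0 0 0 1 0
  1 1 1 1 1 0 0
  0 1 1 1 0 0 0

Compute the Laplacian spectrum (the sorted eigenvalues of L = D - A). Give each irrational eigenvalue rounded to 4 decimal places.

Each diagonal entry of L is the vertex degree and each off-diagonal entry is -1 where an edge is present, 0 otherwise; in the order [1, 2, 3, 4, 5, 6, 7] the diagonal is [1, 2, 2, 2, 1, 5, 3]. Diagonalising L (or applying a numerical eigensolver to the 7x7 matrix) gives the spectrum above. There is one zero in the spectrum, matching the 1 component.

[0, 0.8674, 1, 2, 2, 3.8596, 6.2731]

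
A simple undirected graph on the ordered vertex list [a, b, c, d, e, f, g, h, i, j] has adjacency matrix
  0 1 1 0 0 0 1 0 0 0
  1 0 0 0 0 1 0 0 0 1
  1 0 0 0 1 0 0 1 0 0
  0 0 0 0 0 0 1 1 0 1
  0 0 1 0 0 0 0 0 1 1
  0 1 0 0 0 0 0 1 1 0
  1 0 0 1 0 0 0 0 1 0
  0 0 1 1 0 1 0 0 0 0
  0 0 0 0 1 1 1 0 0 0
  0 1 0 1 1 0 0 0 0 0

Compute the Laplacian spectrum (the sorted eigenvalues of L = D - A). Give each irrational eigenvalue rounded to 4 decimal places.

[0, 2, 2, 2, 2, 2, 5, 5, 5, 5]

Reading degrees in the order [a, b, c, d, e, f, g, h, i, j] gives [3, 3, 3, 3, 3, 3, 3, 3, 3, 3]; set D = diag(3, 3, 3, 3, 3, 3, 3, 3, 3, 3) and form L = D - A. Since every row of L sums to 0, the all-ones vector is in the kernel and 0 is an eigenvalue. The single zero eigenvalue shows the graph is connected.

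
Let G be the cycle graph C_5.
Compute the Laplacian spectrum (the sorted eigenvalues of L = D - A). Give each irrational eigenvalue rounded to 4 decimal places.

[0, 1.3820, 1.3820, 3.6180, 3.6180]

The graph has 5 vertices and degree multiset [2, 2, 2, 2, 2]; D is the diagonal matrix of degrees and L = D - A. L is symmetric positive semidefinite, so every eigenvalue is real and nonnegative. The single zero eigenvalue shows the graph is connected. There is one zero in the spectrum, matching the 1 component. By the matrix-tree theorem the graph has (1/5) * product of the nonzero eigenvalues = 5 spanning trees.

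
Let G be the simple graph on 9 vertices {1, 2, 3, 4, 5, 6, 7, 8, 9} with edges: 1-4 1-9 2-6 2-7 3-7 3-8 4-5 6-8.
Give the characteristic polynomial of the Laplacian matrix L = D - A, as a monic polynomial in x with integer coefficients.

x^9 - 16x^8 + 105x^7 - 364x^6 + 715x^5 - 790x^4 + 450x^3 - 100x^2

Each diagonal entry of L is the vertex degree and each off-diagonal entry is -1 where an edge is present, 0 otherwise; in the order [1, 2, 3, 4, 5, 6, 7, 8, 9] the diagonal is [2, 2, 2, 2, 1, 2, 2, 2, 1]. L has integer entries, so p(x) = det(xI - L) has integer coefficients. Expanding the determinant yields x^9 - 16x^8 + 105x^7 - 364x^6 + 715x^5 - 790x^4 + 450x^3 - 100x^2. The coefficient of x^8 equals -trace(L) = -16, matching the sum of degrees. The largest eigenvalue, 3.6180, is at most the vertex count 9. There are 2 zeros in the spectrum, matching the 2 components.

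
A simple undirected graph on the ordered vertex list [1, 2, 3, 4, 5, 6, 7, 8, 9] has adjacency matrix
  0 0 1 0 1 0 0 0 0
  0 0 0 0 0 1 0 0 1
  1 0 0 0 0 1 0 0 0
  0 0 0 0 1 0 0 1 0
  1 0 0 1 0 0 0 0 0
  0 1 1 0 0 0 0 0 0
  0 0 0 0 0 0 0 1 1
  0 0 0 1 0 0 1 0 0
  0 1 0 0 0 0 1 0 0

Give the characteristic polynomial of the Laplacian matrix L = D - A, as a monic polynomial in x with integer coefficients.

Each diagonal entry of L is the vertex degree and each off-diagonal entry is -1 where an edge is present, 0 otherwise; in the order [1, 2, 3, 4, 5, 6, 7, 8, 9] the diagonal is [2, 2, 2, 2, 2, 2, 2, 2, 2]. L has integer entries, so p(x) = det(xI - L) has integer coefficients. Expanding the determinant yields x^9 - 18x^8 + 135x^7 - 546x^6 + 1287x^5 - 1782x^4 + 1386x^3 - 540x^2 + 81x. The coefficient of x^8 equals -trace(L) = -18, matching the sum of degrees. There is one zero in the spectrum, matching the 1 component.

x^9 - 18x^8 + 135x^7 - 546x^6 + 1287x^5 - 1782x^4 + 1386x^3 - 540x^2 + 81x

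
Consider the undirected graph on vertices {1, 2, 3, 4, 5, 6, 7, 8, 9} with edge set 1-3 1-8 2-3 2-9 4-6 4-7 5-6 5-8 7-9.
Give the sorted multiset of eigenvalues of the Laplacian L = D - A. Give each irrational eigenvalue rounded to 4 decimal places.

Reading degrees in the order [1, 2, 3, 4, 5, 6, 7, 8, 9] gives [2, 2, 2, 2, 2, 2, 2, 2, 2]; set D = diag(2, 2, 2, 2, 2, 2, 2, 2, 2) and form L = D - A. The multiplicity of 0 as a Laplacian eigenvalue equals the number of connected components. The largest eigenvalue, 3.8794, is at most the vertex count 9.

[0, 0.4679, 0.4679, 1.6527, 1.6527, 3, 3, 3.8794, 3.8794]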